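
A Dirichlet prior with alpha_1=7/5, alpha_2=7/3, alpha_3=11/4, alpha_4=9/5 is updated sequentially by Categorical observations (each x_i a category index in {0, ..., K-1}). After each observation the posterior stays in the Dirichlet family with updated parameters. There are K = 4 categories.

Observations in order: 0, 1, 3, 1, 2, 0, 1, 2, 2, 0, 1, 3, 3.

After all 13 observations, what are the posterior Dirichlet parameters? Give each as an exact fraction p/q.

obs 1: x=0 → posterior Dirichlet(12/5, 7/3, 11/4, 9/5)
obs 2: x=1 → posterior Dirichlet(12/5, 10/3, 11/4, 9/5)
obs 3: x=3 → posterior Dirichlet(12/5, 10/3, 11/4, 14/5)
obs 4: x=1 → posterior Dirichlet(12/5, 13/3, 11/4, 14/5)
obs 5: x=2 → posterior Dirichlet(12/5, 13/3, 15/4, 14/5)
obs 6: x=0 → posterior Dirichlet(17/5, 13/3, 15/4, 14/5)
obs 7: x=1 → posterior Dirichlet(17/5, 16/3, 15/4, 14/5)
obs 8: x=2 → posterior Dirichlet(17/5, 16/3, 19/4, 14/5)
obs 9: x=2 → posterior Dirichlet(17/5, 16/3, 23/4, 14/5)
obs 10: x=0 → posterior Dirichlet(22/5, 16/3, 23/4, 14/5)
obs 11: x=1 → posterior Dirichlet(22/5, 19/3, 23/4, 14/5)
obs 12: x=3 → posterior Dirichlet(22/5, 19/3, 23/4, 19/5)
obs 13: x=3 → posterior Dirichlet(22/5, 19/3, 23/4, 24/5)

alpha_1=22/5, alpha_2=19/3, alpha_3=23/4, alpha_4=24/5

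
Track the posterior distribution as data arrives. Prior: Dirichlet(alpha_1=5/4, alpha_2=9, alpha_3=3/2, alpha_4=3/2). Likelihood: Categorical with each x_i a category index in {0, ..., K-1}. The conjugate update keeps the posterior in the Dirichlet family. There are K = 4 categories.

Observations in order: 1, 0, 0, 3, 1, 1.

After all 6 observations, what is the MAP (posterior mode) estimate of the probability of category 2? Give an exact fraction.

obs 1: x=1 → posterior Dirichlet(5/4, 10, 3/2, 3/2)
obs 2: x=0 → posterior Dirichlet(9/4, 10, 3/2, 3/2)
obs 3: x=0 → posterior Dirichlet(13/4, 10, 3/2, 3/2)
obs 4: x=3 → posterior Dirichlet(13/4, 10, 3/2, 5/2)
obs 5: x=1 → posterior Dirichlet(13/4, 11, 3/2, 5/2)
obs 6: x=1 → posterior Dirichlet(13/4, 12, 3/2, 5/2)

2/61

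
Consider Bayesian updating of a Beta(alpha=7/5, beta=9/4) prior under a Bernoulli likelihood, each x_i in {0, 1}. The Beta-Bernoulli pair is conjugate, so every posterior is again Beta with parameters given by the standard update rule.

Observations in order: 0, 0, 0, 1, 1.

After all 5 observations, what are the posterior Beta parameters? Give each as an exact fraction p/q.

alpha=17/5, beta=21/4

obs 1: x=0 → posterior Beta(7/5, 13/4)
obs 2: x=0 → posterior Beta(7/5, 17/4)
obs 3: x=0 → posterior Beta(7/5, 21/4)
obs 4: x=1 → posterior Beta(12/5, 21/4)
obs 5: x=1 → posterior Beta(17/5, 21/4)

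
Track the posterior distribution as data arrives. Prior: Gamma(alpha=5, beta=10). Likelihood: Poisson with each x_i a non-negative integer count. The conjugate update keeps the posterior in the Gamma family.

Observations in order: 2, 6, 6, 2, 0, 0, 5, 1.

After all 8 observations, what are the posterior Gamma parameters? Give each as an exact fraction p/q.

alpha=27, beta=18

obs 1: x=2 → posterior Gamma(7, 11)
obs 2: x=6 → posterior Gamma(13, 12)
obs 3: x=6 → posterior Gamma(19, 13)
obs 4: x=2 → posterior Gamma(21, 14)
obs 5: x=0 → posterior Gamma(21, 15)
obs 6: x=0 → posterior Gamma(21, 16)
obs 7: x=5 → posterior Gamma(26, 17)
obs 8: x=1 → posterior Gamma(27, 18)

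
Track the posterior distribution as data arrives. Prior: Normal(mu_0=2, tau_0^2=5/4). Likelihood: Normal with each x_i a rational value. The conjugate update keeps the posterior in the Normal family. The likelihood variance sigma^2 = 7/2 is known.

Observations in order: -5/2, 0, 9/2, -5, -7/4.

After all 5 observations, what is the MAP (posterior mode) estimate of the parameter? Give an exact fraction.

17/156

obs 1: x=-5/2 → posterior Normal(31/38, 35/38)
obs 2: x=0 → posterior Normal(31/48, 35/48)
obs 3: x=9/2 → posterior Normal(38/29, 35/58)
obs 4: x=-5 → posterior Normal(13/34, 35/68)
obs 5: x=-7/4 → posterior Normal(17/156, 35/78)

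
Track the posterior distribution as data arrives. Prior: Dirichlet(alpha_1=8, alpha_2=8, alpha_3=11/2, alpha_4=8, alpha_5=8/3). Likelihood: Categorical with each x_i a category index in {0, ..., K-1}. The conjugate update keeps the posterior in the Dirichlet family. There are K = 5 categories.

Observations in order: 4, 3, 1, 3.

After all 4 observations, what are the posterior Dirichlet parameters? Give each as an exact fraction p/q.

alpha_1=8, alpha_2=9, alpha_3=11/2, alpha_4=10, alpha_5=11/3

obs 1: x=4 → posterior Dirichlet(8, 8, 11/2, 8, 11/3)
obs 2: x=3 → posterior Dirichlet(8, 8, 11/2, 9, 11/3)
obs 3: x=1 → posterior Dirichlet(8, 9, 11/2, 9, 11/3)
obs 4: x=3 → posterior Dirichlet(8, 9, 11/2, 10, 11/3)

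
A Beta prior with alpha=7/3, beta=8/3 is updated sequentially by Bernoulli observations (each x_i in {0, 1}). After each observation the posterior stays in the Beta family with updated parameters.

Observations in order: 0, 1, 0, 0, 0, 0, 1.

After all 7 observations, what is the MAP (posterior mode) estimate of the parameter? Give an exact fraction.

obs 1: x=0 → posterior Beta(7/3, 11/3)
obs 2: x=1 → posterior Beta(10/3, 11/3)
obs 3: x=0 → posterior Beta(10/3, 14/3)
obs 4: x=0 → posterior Beta(10/3, 17/3)
obs 5: x=0 → posterior Beta(10/3, 20/3)
obs 6: x=0 → posterior Beta(10/3, 23/3)
obs 7: x=1 → posterior Beta(13/3, 23/3)

1/3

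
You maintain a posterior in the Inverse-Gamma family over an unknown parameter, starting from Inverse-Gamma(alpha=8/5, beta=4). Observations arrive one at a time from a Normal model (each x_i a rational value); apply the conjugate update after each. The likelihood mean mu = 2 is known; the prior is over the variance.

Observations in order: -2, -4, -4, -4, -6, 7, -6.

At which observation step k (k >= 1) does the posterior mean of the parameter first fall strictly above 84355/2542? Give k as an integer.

k = 7

obs 1: x=-2 → posterior Inverse-Gamma(21/10, 12)
obs 2: x=-4 → posterior Inverse-Gamma(13/5, 30)
obs 3: x=-4 → posterior Inverse-Gamma(31/10, 48)
obs 4: x=-4 → posterior Inverse-Gamma(18/5, 66)
obs 5: x=-6 → posterior Inverse-Gamma(41/10, 98)
obs 6: x=7 → posterior Inverse-Gamma(23/5, 221/2)
obs 7: x=-6 → posterior Inverse-Gamma(51/10, 285/2)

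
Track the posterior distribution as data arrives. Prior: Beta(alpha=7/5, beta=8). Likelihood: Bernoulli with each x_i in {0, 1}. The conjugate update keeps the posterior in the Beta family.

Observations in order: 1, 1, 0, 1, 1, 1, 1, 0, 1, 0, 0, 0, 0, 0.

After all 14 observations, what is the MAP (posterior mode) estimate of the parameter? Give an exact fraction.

37/107

obs 1: x=1 → posterior Beta(12/5, 8)
obs 2: x=1 → posterior Beta(17/5, 8)
obs 3: x=0 → posterior Beta(17/5, 9)
obs 4: x=1 → posterior Beta(22/5, 9)
obs 5: x=1 → posterior Beta(27/5, 9)
obs 6: x=1 → posterior Beta(32/5, 9)
obs 7: x=1 → posterior Beta(37/5, 9)
obs 8: x=0 → posterior Beta(37/5, 10)
obs 9: x=1 → posterior Beta(42/5, 10)
obs 10: x=0 → posterior Beta(42/5, 11)
obs 11: x=0 → posterior Beta(42/5, 12)
obs 12: x=0 → posterior Beta(42/5, 13)
obs 13: x=0 → posterior Beta(42/5, 14)
obs 14: x=0 → posterior Beta(42/5, 15)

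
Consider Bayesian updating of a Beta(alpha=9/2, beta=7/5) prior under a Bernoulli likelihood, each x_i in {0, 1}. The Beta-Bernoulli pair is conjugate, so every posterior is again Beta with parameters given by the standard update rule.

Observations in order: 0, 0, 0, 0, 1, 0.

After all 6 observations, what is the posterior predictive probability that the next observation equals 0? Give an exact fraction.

64/119

obs 1: x=0 → posterior Beta(9/2, 12/5)
obs 2: x=0 → posterior Beta(9/2, 17/5)
obs 3: x=0 → posterior Beta(9/2, 22/5)
obs 4: x=0 → posterior Beta(9/2, 27/5)
obs 5: x=1 → posterior Beta(11/2, 27/5)
obs 6: x=0 → posterior Beta(11/2, 32/5)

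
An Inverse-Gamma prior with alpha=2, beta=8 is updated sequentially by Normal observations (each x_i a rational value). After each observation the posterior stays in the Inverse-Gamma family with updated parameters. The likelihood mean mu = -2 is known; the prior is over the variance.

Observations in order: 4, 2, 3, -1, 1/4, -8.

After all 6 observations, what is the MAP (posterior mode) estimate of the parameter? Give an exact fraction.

2161/192

obs 1: x=4 → posterior Inverse-Gamma(5/2, 26)
obs 2: x=2 → posterior Inverse-Gamma(3, 34)
obs 3: x=3 → posterior Inverse-Gamma(7/2, 93/2)
obs 4: x=-1 → posterior Inverse-Gamma(4, 47)
obs 5: x=1/4 → posterior Inverse-Gamma(9/2, 1585/32)
obs 6: x=-8 → posterior Inverse-Gamma(5, 2161/32)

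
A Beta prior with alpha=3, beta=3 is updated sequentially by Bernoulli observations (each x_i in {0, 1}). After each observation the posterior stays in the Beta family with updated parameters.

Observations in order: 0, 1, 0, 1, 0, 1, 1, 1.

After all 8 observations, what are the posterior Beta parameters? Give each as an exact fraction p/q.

obs 1: x=0 → posterior Beta(3, 4)
obs 2: x=1 → posterior Beta(4, 4)
obs 3: x=0 → posterior Beta(4, 5)
obs 4: x=1 → posterior Beta(5, 5)
obs 5: x=0 → posterior Beta(5, 6)
obs 6: x=1 → posterior Beta(6, 6)
obs 7: x=1 → posterior Beta(7, 6)
obs 8: x=1 → posterior Beta(8, 6)

alpha=8, beta=6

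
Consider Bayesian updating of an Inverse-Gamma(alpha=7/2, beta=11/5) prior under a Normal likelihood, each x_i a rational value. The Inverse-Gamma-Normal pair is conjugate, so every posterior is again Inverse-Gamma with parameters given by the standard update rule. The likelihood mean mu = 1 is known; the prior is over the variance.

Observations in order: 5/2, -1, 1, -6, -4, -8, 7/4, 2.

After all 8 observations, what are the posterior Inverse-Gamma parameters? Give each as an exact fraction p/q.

alpha=15/2, beta=13377/160

obs 1: x=5/2 → posterior Inverse-Gamma(4, 133/40)
obs 2: x=-1 → posterior Inverse-Gamma(9/2, 213/40)
obs 3: x=1 → posterior Inverse-Gamma(5, 213/40)
obs 4: x=-6 → posterior Inverse-Gamma(11/2, 1193/40)
obs 5: x=-4 → posterior Inverse-Gamma(6, 1693/40)
obs 6: x=-8 → posterior Inverse-Gamma(13/2, 3313/40)
obs 7: x=7/4 → posterior Inverse-Gamma(7, 13297/160)
obs 8: x=2 → posterior Inverse-Gamma(15/2, 13377/160)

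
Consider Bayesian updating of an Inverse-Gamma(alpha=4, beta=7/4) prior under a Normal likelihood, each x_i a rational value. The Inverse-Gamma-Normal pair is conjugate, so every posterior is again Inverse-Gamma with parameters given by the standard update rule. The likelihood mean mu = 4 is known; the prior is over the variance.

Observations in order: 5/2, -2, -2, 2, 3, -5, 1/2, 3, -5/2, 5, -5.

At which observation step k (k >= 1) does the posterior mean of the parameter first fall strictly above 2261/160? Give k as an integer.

obs 1: x=5/2 → posterior Inverse-Gamma(9/2, 23/8)
obs 2: x=-2 → posterior Inverse-Gamma(5, 167/8)
obs 3: x=-2 → posterior Inverse-Gamma(11/2, 311/8)
obs 4: x=2 → posterior Inverse-Gamma(6, 327/8)
obs 5: x=3 → posterior Inverse-Gamma(13/2, 331/8)
obs 6: x=-5 → posterior Inverse-Gamma(7, 655/8)
obs 7: x=1/2 → posterior Inverse-Gamma(15/2, 88)
obs 8: x=3 → posterior Inverse-Gamma(8, 177/2)
obs 9: x=-5/2 → posterior Inverse-Gamma(17/2, 877/8)
obs 10: x=5 → posterior Inverse-Gamma(9, 881/8)
obs 11: x=-5 → posterior Inverse-Gamma(19/2, 1205/8)

k = 9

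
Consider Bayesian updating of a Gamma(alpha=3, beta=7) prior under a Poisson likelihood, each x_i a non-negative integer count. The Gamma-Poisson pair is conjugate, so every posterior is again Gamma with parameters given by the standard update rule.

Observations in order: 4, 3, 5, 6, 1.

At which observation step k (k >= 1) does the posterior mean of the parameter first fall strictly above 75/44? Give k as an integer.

obs 1: x=4 → posterior Gamma(7, 8)
obs 2: x=3 → posterior Gamma(10, 9)
obs 3: x=5 → posterior Gamma(15, 10)
obs 4: x=6 → posterior Gamma(21, 11)
obs 5: x=1 → posterior Gamma(22, 12)

k = 4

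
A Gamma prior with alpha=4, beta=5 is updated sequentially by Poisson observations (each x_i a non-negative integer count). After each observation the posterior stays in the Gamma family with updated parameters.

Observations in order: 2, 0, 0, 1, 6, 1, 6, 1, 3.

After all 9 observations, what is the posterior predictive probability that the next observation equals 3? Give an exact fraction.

obs 1: x=2 → posterior Gamma(6, 6)
obs 2: x=0 → posterior Gamma(6, 7)
obs 3: x=0 → posterior Gamma(6, 8)
obs 4: x=1 → posterior Gamma(7, 9)
obs 5: x=6 → posterior Gamma(13, 10)
obs 6: x=1 → posterior Gamma(14, 11)
obs 7: x=6 → posterior Gamma(20, 12)
obs 8: x=1 → posterior Gamma(21, 13)
obs 9: x=3 → posterior Gamma(24, 14)

334276768843445057422113112064/2272605146463811397552490234375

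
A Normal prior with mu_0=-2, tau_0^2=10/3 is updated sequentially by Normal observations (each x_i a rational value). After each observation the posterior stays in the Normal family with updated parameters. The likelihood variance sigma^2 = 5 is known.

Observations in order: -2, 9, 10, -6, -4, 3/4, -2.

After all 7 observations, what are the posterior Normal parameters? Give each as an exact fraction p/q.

obs 1: x=-2 → posterior Normal(-2, 2)
obs 2: x=9 → posterior Normal(8/7, 10/7)
obs 3: x=10 → posterior Normal(28/9, 10/9)
obs 4: x=-6 → posterior Normal(16/11, 10/11)
obs 5: x=-4 → posterior Normal(8/13, 10/13)
obs 6: x=3/4 → posterior Normal(19/30, 2/3)
obs 7: x=-2 → posterior Normal(11/34, 10/17)

mu_0=11/34, tau_0^2=10/17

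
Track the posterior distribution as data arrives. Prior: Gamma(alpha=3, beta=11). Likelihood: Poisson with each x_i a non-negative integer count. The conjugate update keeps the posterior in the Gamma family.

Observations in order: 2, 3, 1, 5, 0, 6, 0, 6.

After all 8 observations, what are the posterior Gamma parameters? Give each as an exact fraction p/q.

obs 1: x=2 → posterior Gamma(5, 12)
obs 2: x=3 → posterior Gamma(8, 13)
obs 3: x=1 → posterior Gamma(9, 14)
obs 4: x=5 → posterior Gamma(14, 15)
obs 5: x=0 → posterior Gamma(14, 16)
obs 6: x=6 → posterior Gamma(20, 17)
obs 7: x=0 → posterior Gamma(20, 18)
obs 8: x=6 → posterior Gamma(26, 19)

alpha=26, beta=19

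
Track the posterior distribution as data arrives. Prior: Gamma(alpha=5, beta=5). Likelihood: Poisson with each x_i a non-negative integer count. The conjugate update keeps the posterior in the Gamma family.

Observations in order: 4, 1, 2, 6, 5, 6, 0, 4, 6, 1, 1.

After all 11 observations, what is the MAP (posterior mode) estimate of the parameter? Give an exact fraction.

obs 1: x=4 → posterior Gamma(9, 6)
obs 2: x=1 → posterior Gamma(10, 7)
obs 3: x=2 → posterior Gamma(12, 8)
obs 4: x=6 → posterior Gamma(18, 9)
obs 5: x=5 → posterior Gamma(23, 10)
obs 6: x=6 → posterior Gamma(29, 11)
obs 7: x=0 → posterior Gamma(29, 12)
obs 8: x=4 → posterior Gamma(33, 13)
obs 9: x=6 → posterior Gamma(39, 14)
obs 10: x=1 → posterior Gamma(40, 15)
obs 11: x=1 → posterior Gamma(41, 16)

5/2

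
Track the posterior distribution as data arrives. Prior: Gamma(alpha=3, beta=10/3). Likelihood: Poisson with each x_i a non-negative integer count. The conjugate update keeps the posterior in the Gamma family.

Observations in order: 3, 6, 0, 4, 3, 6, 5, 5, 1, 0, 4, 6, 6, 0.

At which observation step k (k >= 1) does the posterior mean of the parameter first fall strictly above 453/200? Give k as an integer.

obs 1: x=3 → posterior Gamma(6, 13/3)
obs 2: x=6 → posterior Gamma(12, 16/3)
obs 3: x=0 → posterior Gamma(12, 19/3)
obs 4: x=4 → posterior Gamma(16, 22/3)
obs 5: x=3 → posterior Gamma(19, 25/3)
obs 6: x=6 → posterior Gamma(25, 28/3)
obs 7: x=5 → posterior Gamma(30, 31/3)
obs 8: x=5 → posterior Gamma(35, 34/3)
obs 9: x=1 → posterior Gamma(36, 37/3)
obs 10: x=0 → posterior Gamma(36, 40/3)
obs 11: x=4 → posterior Gamma(40, 43/3)
obs 12: x=6 → posterior Gamma(46, 46/3)
obs 13: x=6 → posterior Gamma(52, 49/3)
obs 14: x=0 → posterior Gamma(52, 52/3)

k = 5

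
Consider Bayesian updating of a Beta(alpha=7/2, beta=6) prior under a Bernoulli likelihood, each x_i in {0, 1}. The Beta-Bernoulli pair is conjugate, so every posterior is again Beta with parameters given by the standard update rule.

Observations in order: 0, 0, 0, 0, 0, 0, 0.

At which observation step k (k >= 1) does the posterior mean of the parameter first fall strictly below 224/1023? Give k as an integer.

obs 1: x=0 → posterior Beta(7/2, 7)
obs 2: x=0 → posterior Beta(7/2, 8)
obs 3: x=0 → posterior Beta(7/2, 9)
obs 4: x=0 → posterior Beta(7/2, 10)
obs 5: x=0 → posterior Beta(7/2, 11)
obs 6: x=0 → posterior Beta(7/2, 12)
obs 7: x=0 → posterior Beta(7/2, 13)

k = 7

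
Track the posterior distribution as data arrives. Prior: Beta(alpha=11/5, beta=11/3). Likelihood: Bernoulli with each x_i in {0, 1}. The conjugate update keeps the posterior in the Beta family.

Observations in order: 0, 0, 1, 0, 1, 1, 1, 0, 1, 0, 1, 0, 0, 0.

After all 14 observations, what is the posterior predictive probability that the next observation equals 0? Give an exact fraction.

175/298

obs 1: x=0 → posterior Beta(11/5, 14/3)
obs 2: x=0 → posterior Beta(11/5, 17/3)
obs 3: x=1 → posterior Beta(16/5, 17/3)
obs 4: x=0 → posterior Beta(16/5, 20/3)
obs 5: x=1 → posterior Beta(21/5, 20/3)
obs 6: x=1 → posterior Beta(26/5, 20/3)
obs 7: x=1 → posterior Beta(31/5, 20/3)
obs 8: x=0 → posterior Beta(31/5, 23/3)
obs 9: x=1 → posterior Beta(36/5, 23/3)
obs 10: x=0 → posterior Beta(36/5, 26/3)
obs 11: x=1 → posterior Beta(41/5, 26/3)
obs 12: x=0 → posterior Beta(41/5, 29/3)
obs 13: x=0 → posterior Beta(41/5, 32/3)
obs 14: x=0 → posterior Beta(41/5, 35/3)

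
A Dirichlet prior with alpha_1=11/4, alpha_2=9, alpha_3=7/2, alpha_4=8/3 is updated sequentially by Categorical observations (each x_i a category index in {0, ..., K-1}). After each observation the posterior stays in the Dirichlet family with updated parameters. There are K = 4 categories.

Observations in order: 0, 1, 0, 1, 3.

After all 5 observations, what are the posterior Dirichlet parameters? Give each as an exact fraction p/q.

obs 1: x=0 → posterior Dirichlet(15/4, 9, 7/2, 8/3)
obs 2: x=1 → posterior Dirichlet(15/4, 10, 7/2, 8/3)
obs 3: x=0 → posterior Dirichlet(19/4, 10, 7/2, 8/3)
obs 4: x=1 → posterior Dirichlet(19/4, 11, 7/2, 8/3)
obs 5: x=3 → posterior Dirichlet(19/4, 11, 7/2, 11/3)

alpha_1=19/4, alpha_2=11, alpha_3=7/2, alpha_4=11/3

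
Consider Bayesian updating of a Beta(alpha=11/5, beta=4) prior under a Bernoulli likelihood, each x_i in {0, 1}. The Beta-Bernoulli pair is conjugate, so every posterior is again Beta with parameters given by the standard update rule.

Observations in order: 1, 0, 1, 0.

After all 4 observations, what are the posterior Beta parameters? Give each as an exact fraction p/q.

alpha=21/5, beta=6

obs 1: x=1 → posterior Beta(16/5, 4)
obs 2: x=0 → posterior Beta(16/5, 5)
obs 3: x=1 → posterior Beta(21/5, 5)
obs 4: x=0 → posterior Beta(21/5, 6)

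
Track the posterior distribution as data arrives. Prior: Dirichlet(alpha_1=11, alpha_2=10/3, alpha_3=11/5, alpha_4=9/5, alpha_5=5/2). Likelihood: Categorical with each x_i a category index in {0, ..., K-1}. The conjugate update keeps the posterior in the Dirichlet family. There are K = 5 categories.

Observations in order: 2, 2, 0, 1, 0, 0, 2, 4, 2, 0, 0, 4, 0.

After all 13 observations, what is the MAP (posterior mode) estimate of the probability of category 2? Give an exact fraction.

156/865

obs 1: x=2 → posterior Dirichlet(11, 10/3, 16/5, 9/5, 5/2)
obs 2: x=2 → posterior Dirichlet(11, 10/3, 21/5, 9/5, 5/2)
obs 3: x=0 → posterior Dirichlet(12, 10/3, 21/5, 9/5, 5/2)
obs 4: x=1 → posterior Dirichlet(12, 13/3, 21/5, 9/5, 5/2)
obs 5: x=0 → posterior Dirichlet(13, 13/3, 21/5, 9/5, 5/2)
obs 6: x=0 → posterior Dirichlet(14, 13/3, 21/5, 9/5, 5/2)
obs 7: x=2 → posterior Dirichlet(14, 13/3, 26/5, 9/5, 5/2)
obs 8: x=4 → posterior Dirichlet(14, 13/3, 26/5, 9/5, 7/2)
obs 9: x=2 → posterior Dirichlet(14, 13/3, 31/5, 9/5, 7/2)
obs 10: x=0 → posterior Dirichlet(15, 13/3, 31/5, 9/5, 7/2)
obs 11: x=0 → posterior Dirichlet(16, 13/3, 31/5, 9/5, 7/2)
obs 12: x=4 → posterior Dirichlet(16, 13/3, 31/5, 9/5, 9/2)
obs 13: x=0 → posterior Dirichlet(17, 13/3, 31/5, 9/5, 9/2)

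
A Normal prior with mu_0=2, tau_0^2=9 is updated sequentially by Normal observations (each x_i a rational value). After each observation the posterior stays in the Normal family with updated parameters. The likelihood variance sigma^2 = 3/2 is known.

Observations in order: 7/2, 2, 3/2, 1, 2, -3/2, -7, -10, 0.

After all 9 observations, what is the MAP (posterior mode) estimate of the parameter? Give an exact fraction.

-49/55

obs 1: x=7/2 → posterior Normal(23/7, 9/7)
obs 2: x=2 → posterior Normal(35/13, 9/13)
obs 3: x=3/2 → posterior Normal(44/19, 9/19)
obs 4: x=1 → posterior Normal(2, 9/25)
obs 5: x=2 → posterior Normal(2, 9/31)
obs 6: x=-3/2 → posterior Normal(53/37, 9/37)
obs 7: x=-7 → posterior Normal(11/43, 9/43)
obs 8: x=-10 → posterior Normal(-1, 9/49)
obs 9: x=0 → posterior Normal(-49/55, 9/55)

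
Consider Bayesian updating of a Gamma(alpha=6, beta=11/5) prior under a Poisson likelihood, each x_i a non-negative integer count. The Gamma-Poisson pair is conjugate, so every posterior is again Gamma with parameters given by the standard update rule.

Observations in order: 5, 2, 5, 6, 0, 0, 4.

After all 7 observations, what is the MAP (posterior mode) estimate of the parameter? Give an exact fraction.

135/46

obs 1: x=5 → posterior Gamma(11, 16/5)
obs 2: x=2 → posterior Gamma(13, 21/5)
obs 3: x=5 → posterior Gamma(18, 26/5)
obs 4: x=6 → posterior Gamma(24, 31/5)
obs 5: x=0 → posterior Gamma(24, 36/5)
obs 6: x=0 → posterior Gamma(24, 41/5)
obs 7: x=4 → posterior Gamma(28, 46/5)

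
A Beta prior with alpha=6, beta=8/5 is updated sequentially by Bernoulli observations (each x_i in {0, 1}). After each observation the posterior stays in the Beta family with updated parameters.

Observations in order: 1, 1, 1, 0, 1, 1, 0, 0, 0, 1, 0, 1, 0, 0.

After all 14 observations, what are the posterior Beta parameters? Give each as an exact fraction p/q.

alpha=13, beta=43/5

obs 1: x=1 → posterior Beta(7, 8/5)
obs 2: x=1 → posterior Beta(8, 8/5)
obs 3: x=1 → posterior Beta(9, 8/5)
obs 4: x=0 → posterior Beta(9, 13/5)
obs 5: x=1 → posterior Beta(10, 13/5)
obs 6: x=1 → posterior Beta(11, 13/5)
obs 7: x=0 → posterior Beta(11, 18/5)
obs 8: x=0 → posterior Beta(11, 23/5)
obs 9: x=0 → posterior Beta(11, 28/5)
obs 10: x=1 → posterior Beta(12, 28/5)
obs 11: x=0 → posterior Beta(12, 33/5)
obs 12: x=1 → posterior Beta(13, 33/5)
obs 13: x=0 → posterior Beta(13, 38/5)
obs 14: x=0 → posterior Beta(13, 43/5)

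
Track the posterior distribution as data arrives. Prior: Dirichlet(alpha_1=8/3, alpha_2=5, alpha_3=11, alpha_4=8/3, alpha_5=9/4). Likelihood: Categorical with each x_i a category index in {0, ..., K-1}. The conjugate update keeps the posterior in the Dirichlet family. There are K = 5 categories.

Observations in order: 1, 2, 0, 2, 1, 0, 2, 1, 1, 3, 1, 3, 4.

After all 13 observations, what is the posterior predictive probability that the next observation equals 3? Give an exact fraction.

obs 1: x=1 → posterior Dirichlet(8/3, 6, 11, 8/3, 9/4)
obs 2: x=2 → posterior Dirichlet(8/3, 6, 12, 8/3, 9/4)
obs 3: x=0 → posterior Dirichlet(11/3, 6, 12, 8/3, 9/4)
obs 4: x=2 → posterior Dirichlet(11/3, 6, 13, 8/3, 9/4)
obs 5: x=1 → posterior Dirichlet(11/3, 7, 13, 8/3, 9/4)
obs 6: x=0 → posterior Dirichlet(14/3, 7, 13, 8/3, 9/4)
obs 7: x=2 → posterior Dirichlet(14/3, 7, 14, 8/3, 9/4)
obs 8: x=1 → posterior Dirichlet(14/3, 8, 14, 8/3, 9/4)
obs 9: x=1 → posterior Dirichlet(14/3, 9, 14, 8/3, 9/4)
obs 10: x=3 → posterior Dirichlet(14/3, 9, 14, 11/3, 9/4)
obs 11: x=1 → posterior Dirichlet(14/3, 10, 14, 11/3, 9/4)
obs 12: x=3 → posterior Dirichlet(14/3, 10, 14, 14/3, 9/4)
obs 13: x=4 → posterior Dirichlet(14/3, 10, 14, 14/3, 13/4)

56/439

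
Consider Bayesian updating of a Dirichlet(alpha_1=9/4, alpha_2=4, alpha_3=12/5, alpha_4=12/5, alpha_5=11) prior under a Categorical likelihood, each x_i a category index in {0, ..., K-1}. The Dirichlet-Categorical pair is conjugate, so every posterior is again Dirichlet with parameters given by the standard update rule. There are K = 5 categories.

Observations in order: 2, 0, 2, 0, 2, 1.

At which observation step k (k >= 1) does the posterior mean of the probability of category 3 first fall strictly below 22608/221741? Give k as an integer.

obs 1: x=2 → posterior Dirichlet(9/4, 4, 17/5, 12/5, 11)
obs 2: x=0 → posterior Dirichlet(13/4, 4, 17/5, 12/5, 11)
obs 3: x=2 → posterior Dirichlet(13/4, 4, 22/5, 12/5, 11)
obs 4: x=0 → posterior Dirichlet(17/4, 4, 22/5, 12/5, 11)
obs 5: x=2 → posterior Dirichlet(17/4, 4, 27/5, 12/5, 11)
obs 6: x=1 → posterior Dirichlet(17/4, 5, 27/5, 12/5, 11)

k = 2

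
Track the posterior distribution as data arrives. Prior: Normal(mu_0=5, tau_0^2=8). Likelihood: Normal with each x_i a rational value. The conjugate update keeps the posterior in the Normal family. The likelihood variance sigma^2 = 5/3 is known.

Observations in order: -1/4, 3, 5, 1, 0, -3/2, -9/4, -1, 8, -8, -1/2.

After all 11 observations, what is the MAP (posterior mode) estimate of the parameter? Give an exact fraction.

obs 1: x=-1/4 → posterior Normal(19/29, 40/29)
obs 2: x=3 → posterior Normal(91/53, 40/53)
obs 3: x=5 → posterior Normal(211/77, 40/77)
obs 4: x=1 → posterior Normal(235/101, 40/101)
obs 5: x=0 → posterior Normal(47/25, 8/25)
obs 6: x=-3/2 → posterior Normal(199/149, 40/149)
obs 7: x=-9/4 → posterior Normal(145/173, 40/173)
obs 8: x=-1 → posterior Normal(121/197, 40/197)
obs 9: x=8 → posterior Normal(313/221, 40/221)
obs 10: x=-8 → posterior Normal(121/245, 8/49)
obs 11: x=-1/2 → posterior Normal(109/269, 40/269)

109/269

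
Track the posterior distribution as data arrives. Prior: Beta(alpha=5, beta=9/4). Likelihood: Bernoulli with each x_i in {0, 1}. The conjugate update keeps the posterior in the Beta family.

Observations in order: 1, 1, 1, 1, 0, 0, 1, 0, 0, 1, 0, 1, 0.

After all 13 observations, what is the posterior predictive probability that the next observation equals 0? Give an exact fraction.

obs 1: x=1 → posterior Beta(6, 9/4)
obs 2: x=1 → posterior Beta(7, 9/4)
obs 3: x=1 → posterior Beta(8, 9/4)
obs 4: x=1 → posterior Beta(9, 9/4)
obs 5: x=0 → posterior Beta(9, 13/4)
obs 6: x=0 → posterior Beta(9, 17/4)
obs 7: x=1 → posterior Beta(10, 17/4)
obs 8: x=0 → posterior Beta(10, 21/4)
obs 9: x=0 → posterior Beta(10, 25/4)
obs 10: x=1 → posterior Beta(11, 25/4)
obs 11: x=0 → posterior Beta(11, 29/4)
obs 12: x=1 → posterior Beta(12, 29/4)
obs 13: x=0 → posterior Beta(12, 33/4)

11/27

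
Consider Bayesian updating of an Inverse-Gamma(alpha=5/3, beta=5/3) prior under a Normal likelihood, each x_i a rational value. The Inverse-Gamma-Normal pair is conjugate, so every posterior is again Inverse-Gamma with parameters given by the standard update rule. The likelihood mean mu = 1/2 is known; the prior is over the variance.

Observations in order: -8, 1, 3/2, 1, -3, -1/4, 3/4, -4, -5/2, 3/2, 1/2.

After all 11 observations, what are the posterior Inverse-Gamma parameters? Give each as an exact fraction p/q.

obs 1: x=-8 → posterior Inverse-Gamma(13/6, 907/24)
obs 2: x=1 → posterior Inverse-Gamma(8/3, 455/12)
obs 3: x=3/2 → posterior Inverse-Gamma(19/6, 461/12)
obs 4: x=1 → posterior Inverse-Gamma(11/3, 925/24)
obs 5: x=-3 → posterior Inverse-Gamma(25/6, 134/3)
obs 6: x=-1/4 → posterior Inverse-Gamma(14/3, 4315/96)
obs 7: x=3/4 → posterior Inverse-Gamma(31/6, 2159/48)
obs 8: x=-4 → posterior Inverse-Gamma(17/3, 2645/48)
obs 9: x=-5/2 → posterior Inverse-Gamma(37/6, 2861/48)
obs 10: x=3/2 → posterior Inverse-Gamma(20/3, 2885/48)
obs 11: x=1/2 → posterior Inverse-Gamma(43/6, 2885/48)

alpha=43/6, beta=2885/48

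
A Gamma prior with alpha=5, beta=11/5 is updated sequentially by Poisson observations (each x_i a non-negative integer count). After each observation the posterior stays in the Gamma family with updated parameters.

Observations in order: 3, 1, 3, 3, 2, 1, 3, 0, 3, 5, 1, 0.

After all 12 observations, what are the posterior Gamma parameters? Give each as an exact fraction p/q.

alpha=30, beta=71/5

obs 1: x=3 → posterior Gamma(8, 16/5)
obs 2: x=1 → posterior Gamma(9, 21/5)
obs 3: x=3 → posterior Gamma(12, 26/5)
obs 4: x=3 → posterior Gamma(15, 31/5)
obs 5: x=2 → posterior Gamma(17, 36/5)
obs 6: x=1 → posterior Gamma(18, 41/5)
obs 7: x=3 → posterior Gamma(21, 46/5)
obs 8: x=0 → posterior Gamma(21, 51/5)
obs 9: x=3 → posterior Gamma(24, 56/5)
obs 10: x=5 → posterior Gamma(29, 61/5)
obs 11: x=1 → posterior Gamma(30, 66/5)
obs 12: x=0 → posterior Gamma(30, 71/5)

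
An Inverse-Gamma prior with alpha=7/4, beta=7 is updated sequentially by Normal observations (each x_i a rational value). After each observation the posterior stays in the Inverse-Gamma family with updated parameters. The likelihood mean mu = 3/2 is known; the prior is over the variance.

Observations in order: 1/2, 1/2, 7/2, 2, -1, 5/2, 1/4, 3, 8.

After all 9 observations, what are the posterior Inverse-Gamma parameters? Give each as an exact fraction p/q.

alpha=25/4, beta=1177/32

obs 1: x=1/2 → posterior Inverse-Gamma(9/4, 15/2)
obs 2: x=1/2 → posterior Inverse-Gamma(11/4, 8)
obs 3: x=7/2 → posterior Inverse-Gamma(13/4, 10)
obs 4: x=2 → posterior Inverse-Gamma(15/4, 81/8)
obs 5: x=-1 → posterior Inverse-Gamma(17/4, 53/4)
obs 6: x=5/2 → posterior Inverse-Gamma(19/4, 55/4)
obs 7: x=1/4 → posterior Inverse-Gamma(21/4, 465/32)
obs 8: x=3 → posterior Inverse-Gamma(23/4, 501/32)
obs 9: x=8 → posterior Inverse-Gamma(25/4, 1177/32)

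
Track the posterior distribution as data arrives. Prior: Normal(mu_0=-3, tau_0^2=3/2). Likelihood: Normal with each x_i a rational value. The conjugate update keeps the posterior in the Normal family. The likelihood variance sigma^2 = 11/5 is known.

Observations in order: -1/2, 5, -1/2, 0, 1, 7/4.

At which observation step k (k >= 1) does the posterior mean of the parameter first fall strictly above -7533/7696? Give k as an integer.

k = 2

obs 1: x=-1/2 → posterior Normal(-147/74, 33/37)
obs 2: x=5 → posterior Normal(3/104, 33/52)
obs 3: x=-1/2 → posterior Normal(-6/67, 33/67)
obs 4: x=0 → posterior Normal(-3/41, 33/82)
obs 5: x=1 → posterior Normal(9/97, 33/97)
obs 6: x=7/4 → posterior Normal(141/448, 33/112)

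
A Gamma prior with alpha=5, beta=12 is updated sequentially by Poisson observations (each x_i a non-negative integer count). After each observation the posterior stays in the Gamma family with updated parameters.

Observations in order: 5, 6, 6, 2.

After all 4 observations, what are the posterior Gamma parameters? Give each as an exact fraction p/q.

obs 1: x=5 → posterior Gamma(10, 13)
obs 2: x=6 → posterior Gamma(16, 14)
obs 3: x=6 → posterior Gamma(22, 15)
obs 4: x=2 → posterior Gamma(24, 16)

alpha=24, beta=16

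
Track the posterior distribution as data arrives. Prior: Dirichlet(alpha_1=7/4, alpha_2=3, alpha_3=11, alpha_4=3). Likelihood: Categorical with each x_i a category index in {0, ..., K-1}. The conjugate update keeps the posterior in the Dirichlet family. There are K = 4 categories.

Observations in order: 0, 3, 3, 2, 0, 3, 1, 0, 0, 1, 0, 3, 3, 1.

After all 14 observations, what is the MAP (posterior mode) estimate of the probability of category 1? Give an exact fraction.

obs 1: x=0 → posterior Dirichlet(11/4, 3, 11, 3)
obs 2: x=3 → posterior Dirichlet(11/4, 3, 11, 4)
obs 3: x=3 → posterior Dirichlet(11/4, 3, 11, 5)
obs 4: x=2 → posterior Dirichlet(11/4, 3, 12, 5)
obs 5: x=0 → posterior Dirichlet(15/4, 3, 12, 5)
obs 6: x=3 → posterior Dirichlet(15/4, 3, 12, 6)
obs 7: x=1 → posterior Dirichlet(15/4, 4, 12, 6)
obs 8: x=0 → posterior Dirichlet(19/4, 4, 12, 6)
obs 9: x=0 → posterior Dirichlet(23/4, 4, 12, 6)
obs 10: x=1 → posterior Dirichlet(23/4, 5, 12, 6)
obs 11: x=0 → posterior Dirichlet(27/4, 5, 12, 6)
obs 12: x=3 → posterior Dirichlet(27/4, 5, 12, 7)
obs 13: x=3 → posterior Dirichlet(27/4, 5, 12, 8)
obs 14: x=1 → posterior Dirichlet(27/4, 6, 12, 8)

4/23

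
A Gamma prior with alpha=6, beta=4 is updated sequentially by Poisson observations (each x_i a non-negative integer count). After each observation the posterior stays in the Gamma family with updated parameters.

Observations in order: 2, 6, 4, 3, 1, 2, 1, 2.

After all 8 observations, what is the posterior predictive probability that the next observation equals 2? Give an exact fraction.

51926068643699645134457876250624/201538126434611150798503956371773

obs 1: x=2 → posterior Gamma(8, 5)
obs 2: x=6 → posterior Gamma(14, 6)
obs 3: x=4 → posterior Gamma(18, 7)
obs 4: x=3 → posterior Gamma(21, 8)
obs 5: x=1 → posterior Gamma(22, 9)
obs 6: x=2 → posterior Gamma(24, 10)
obs 7: x=1 → posterior Gamma(25, 11)
obs 8: x=2 → posterior Gamma(27, 12)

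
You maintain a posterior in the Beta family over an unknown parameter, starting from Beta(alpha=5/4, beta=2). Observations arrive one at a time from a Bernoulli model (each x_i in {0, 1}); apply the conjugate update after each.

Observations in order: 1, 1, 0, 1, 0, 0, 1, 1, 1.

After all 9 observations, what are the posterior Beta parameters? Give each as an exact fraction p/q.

obs 1: x=1 → posterior Beta(9/4, 2)
obs 2: x=1 → posterior Beta(13/4, 2)
obs 3: x=0 → posterior Beta(13/4, 3)
obs 4: x=1 → posterior Beta(17/4, 3)
obs 5: x=0 → posterior Beta(17/4, 4)
obs 6: x=0 → posterior Beta(17/4, 5)
obs 7: x=1 → posterior Beta(21/4, 5)
obs 8: x=1 → posterior Beta(25/4, 5)
obs 9: x=1 → posterior Beta(29/4, 5)

alpha=29/4, beta=5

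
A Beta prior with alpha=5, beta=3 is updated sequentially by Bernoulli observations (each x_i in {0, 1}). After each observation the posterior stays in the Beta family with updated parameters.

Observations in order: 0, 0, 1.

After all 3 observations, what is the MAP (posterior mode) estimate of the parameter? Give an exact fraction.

5/9

obs 1: x=0 → posterior Beta(5, 4)
obs 2: x=0 → posterior Beta(5, 5)
obs 3: x=1 → posterior Beta(6, 5)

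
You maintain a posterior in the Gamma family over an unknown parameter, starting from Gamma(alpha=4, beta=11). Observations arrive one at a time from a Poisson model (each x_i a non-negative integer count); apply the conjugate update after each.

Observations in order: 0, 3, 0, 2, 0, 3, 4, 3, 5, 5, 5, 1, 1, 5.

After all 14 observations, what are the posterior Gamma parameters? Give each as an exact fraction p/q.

obs 1: x=0 → posterior Gamma(4, 12)
obs 2: x=3 → posterior Gamma(7, 13)
obs 3: x=0 → posterior Gamma(7, 14)
obs 4: x=2 → posterior Gamma(9, 15)
obs 5: x=0 → posterior Gamma(9, 16)
obs 6: x=3 → posterior Gamma(12, 17)
obs 7: x=4 → posterior Gamma(16, 18)
obs 8: x=3 → posterior Gamma(19, 19)
obs 9: x=5 → posterior Gamma(24, 20)
obs 10: x=5 → posterior Gamma(29, 21)
obs 11: x=5 → posterior Gamma(34, 22)
obs 12: x=1 → posterior Gamma(35, 23)
obs 13: x=1 → posterior Gamma(36, 24)
obs 14: x=5 → posterior Gamma(41, 25)

alpha=41, beta=25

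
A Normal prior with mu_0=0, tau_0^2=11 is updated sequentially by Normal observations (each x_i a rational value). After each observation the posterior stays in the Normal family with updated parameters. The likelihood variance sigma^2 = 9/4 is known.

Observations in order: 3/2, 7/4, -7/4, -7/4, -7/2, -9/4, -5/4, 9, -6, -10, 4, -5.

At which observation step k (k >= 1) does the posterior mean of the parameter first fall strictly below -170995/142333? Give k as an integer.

k = 10

obs 1: x=3/2 → posterior Normal(66/53, 99/53)
obs 2: x=7/4 → posterior Normal(143/97, 99/97)
obs 3: x=-7/4 → posterior Normal(22/47, 33/47)
obs 4: x=-7/4 → posterior Normal(-11/185, 99/185)
obs 5: x=-7/2 → posterior Normal(-165/229, 99/229)
obs 6: x=-9/4 → posterior Normal(-88/91, 33/91)
obs 7: x=-5/4 → posterior Normal(-319/317, 99/317)
obs 8: x=9 → posterior Normal(77/361, 99/361)
obs 9: x=-6 → posterior Normal(-187/405, 11/45)
obs 10: x=-10 → posterior Normal(-627/449, 99/449)
obs 11: x=4 → posterior Normal(-451/493, 99/493)
obs 12: x=-5 → posterior Normal(-671/537, 33/179)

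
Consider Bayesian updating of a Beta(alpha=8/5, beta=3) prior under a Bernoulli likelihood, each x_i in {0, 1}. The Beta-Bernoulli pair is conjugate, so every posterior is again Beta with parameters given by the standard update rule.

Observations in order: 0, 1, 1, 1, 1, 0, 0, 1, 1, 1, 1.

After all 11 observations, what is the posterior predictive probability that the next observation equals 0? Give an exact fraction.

obs 1: x=0 → posterior Beta(8/5, 4)
obs 2: x=1 → posterior Beta(13/5, 4)
obs 3: x=1 → posterior Beta(18/5, 4)
obs 4: x=1 → posterior Beta(23/5, 4)
obs 5: x=1 → posterior Beta(28/5, 4)
obs 6: x=0 → posterior Beta(28/5, 5)
obs 7: x=0 → posterior Beta(28/5, 6)
obs 8: x=1 → posterior Beta(33/5, 6)
obs 9: x=1 → posterior Beta(38/5, 6)
obs 10: x=1 → posterior Beta(43/5, 6)
obs 11: x=1 → posterior Beta(48/5, 6)

5/13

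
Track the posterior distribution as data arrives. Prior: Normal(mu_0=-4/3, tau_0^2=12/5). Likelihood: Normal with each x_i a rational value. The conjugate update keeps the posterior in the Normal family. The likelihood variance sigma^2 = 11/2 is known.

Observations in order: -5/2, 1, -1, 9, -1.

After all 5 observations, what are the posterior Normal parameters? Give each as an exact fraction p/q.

mu_0=176/525, tau_0^2=132/175

obs 1: x=-5/2 → posterior Normal(-400/237, 132/79)
obs 2: x=1 → posterior Normal(-328/309, 132/103)
obs 3: x=-1 → posterior Normal(-400/381, 132/127)
obs 4: x=9 → posterior Normal(248/453, 132/151)
obs 5: x=-1 → posterior Normal(176/525, 132/175)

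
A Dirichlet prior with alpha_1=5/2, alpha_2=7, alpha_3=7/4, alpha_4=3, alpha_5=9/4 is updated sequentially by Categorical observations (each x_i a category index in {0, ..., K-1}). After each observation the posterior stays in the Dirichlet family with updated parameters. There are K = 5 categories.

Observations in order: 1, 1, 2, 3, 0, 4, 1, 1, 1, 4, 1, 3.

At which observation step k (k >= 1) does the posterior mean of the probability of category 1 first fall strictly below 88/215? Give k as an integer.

obs 1: x=1 → posterior Dirichlet(5/2, 8, 7/4, 3, 9/4)
obs 2: x=1 → posterior Dirichlet(5/2, 9, 7/4, 3, 9/4)
obs 3: x=2 → posterior Dirichlet(5/2, 9, 11/4, 3, 9/4)
obs 4: x=3 → posterior Dirichlet(5/2, 9, 11/4, 4, 9/4)
obs 5: x=0 → posterior Dirichlet(7/2, 9, 11/4, 4, 9/4)
obs 6: x=4 → posterior Dirichlet(7/2, 9, 11/4, 4, 13/4)
obs 7: x=1 → posterior Dirichlet(7/2, 10, 11/4, 4, 13/4)
obs 8: x=1 → posterior Dirichlet(7/2, 11, 11/4, 4, 13/4)
obs 9: x=1 → posterior Dirichlet(7/2, 12, 11/4, 4, 13/4)
obs 10: x=4 → posterior Dirichlet(7/2, 12, 11/4, 4, 17/4)
obs 11: x=1 → posterior Dirichlet(7/2, 13, 11/4, 4, 17/4)
obs 12: x=3 → posterior Dirichlet(7/2, 13, 11/4, 5, 17/4)

k = 6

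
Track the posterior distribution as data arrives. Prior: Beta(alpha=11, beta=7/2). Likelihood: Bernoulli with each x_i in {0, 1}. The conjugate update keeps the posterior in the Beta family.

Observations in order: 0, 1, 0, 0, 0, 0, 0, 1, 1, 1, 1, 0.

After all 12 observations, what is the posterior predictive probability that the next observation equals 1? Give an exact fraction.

obs 1: x=0 → posterior Beta(11, 9/2)
obs 2: x=1 → posterior Beta(12, 9/2)
obs 3: x=0 → posterior Beta(12, 11/2)
obs 4: x=0 → posterior Beta(12, 13/2)
obs 5: x=0 → posterior Beta(12, 15/2)
obs 6: x=0 → posterior Beta(12, 17/2)
obs 7: x=0 → posterior Beta(12, 19/2)
obs 8: x=1 → posterior Beta(13, 19/2)
obs 9: x=1 → posterior Beta(14, 19/2)
obs 10: x=1 → posterior Beta(15, 19/2)
obs 11: x=1 → posterior Beta(16, 19/2)
obs 12: x=0 → posterior Beta(16, 21/2)

32/53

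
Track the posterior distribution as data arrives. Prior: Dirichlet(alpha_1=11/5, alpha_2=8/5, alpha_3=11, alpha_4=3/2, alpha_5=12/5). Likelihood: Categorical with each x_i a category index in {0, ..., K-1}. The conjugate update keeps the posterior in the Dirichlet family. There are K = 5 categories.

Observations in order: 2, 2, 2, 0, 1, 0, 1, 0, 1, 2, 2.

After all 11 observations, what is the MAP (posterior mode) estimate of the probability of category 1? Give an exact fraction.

36/247

obs 1: x=2 → posterior Dirichlet(11/5, 8/5, 12, 3/2, 12/5)
obs 2: x=2 → posterior Dirichlet(11/5, 8/5, 13, 3/2, 12/5)
obs 3: x=2 → posterior Dirichlet(11/5, 8/5, 14, 3/2, 12/5)
obs 4: x=0 → posterior Dirichlet(16/5, 8/5, 14, 3/2, 12/5)
obs 5: x=1 → posterior Dirichlet(16/5, 13/5, 14, 3/2, 12/5)
obs 6: x=0 → posterior Dirichlet(21/5, 13/5, 14, 3/2, 12/5)
obs 7: x=1 → posterior Dirichlet(21/5, 18/5, 14, 3/2, 12/5)
obs 8: x=0 → posterior Dirichlet(26/5, 18/5, 14, 3/2, 12/5)
obs 9: x=1 → posterior Dirichlet(26/5, 23/5, 14, 3/2, 12/5)
obs 10: x=2 → posterior Dirichlet(26/5, 23/5, 15, 3/2, 12/5)
obs 11: x=2 → posterior Dirichlet(26/5, 23/5, 16, 3/2, 12/5)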